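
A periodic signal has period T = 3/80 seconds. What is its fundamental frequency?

The fundamental frequency is the reciprocal of the period.
f = 1/T = 1/(3/80) = 80/3 Hz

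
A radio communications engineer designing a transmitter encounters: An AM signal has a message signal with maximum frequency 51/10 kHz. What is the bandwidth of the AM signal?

In AM (double-sideband), the bandwidth is twice the message frequency.
BW = 2 * f_m = 2 * 51/10 kHz = 51/5 kHz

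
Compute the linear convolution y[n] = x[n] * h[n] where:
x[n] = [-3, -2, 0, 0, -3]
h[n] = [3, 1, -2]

y[n] = sum_k x[k]*h[n-k]. Output length = len(x) + len(h) - 1 = 5 + 3 - 1 = 7.
y[0] = -3*3 = -9
y[1] = -2*3 + -3*1 = -9
y[2] = 0*3 + -2*1 + -3*-2 = 4
y[3] = 0*3 + 0*1 + -2*-2 = 4
y[4] = -3*3 + 0*1 + 0*-2 = -9
y[5] = -3*1 + 0*-2 = -3
y[6] = -3*-2 = 6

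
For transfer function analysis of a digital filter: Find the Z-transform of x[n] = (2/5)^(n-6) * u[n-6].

Time-shifting property: if X(z) = Z{x[n]}, then Z{x[n-d]} = z^(-d) * X(z)
X(z) = z/(z - 2/5) for x[n] = (2/5)^n * u[n]
Z{x[n-6]} = z^(-6) * z/(z - 2/5) = z^(-5)/(z - 2/5)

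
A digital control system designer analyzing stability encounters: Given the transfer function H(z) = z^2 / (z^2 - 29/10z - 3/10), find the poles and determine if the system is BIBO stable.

Poles are roots of the denominator: z^2 - 29/10z - 3/10 = 0.
Quadratic formula: z = [-(-29/10) +/- sqrt((-29/10)^2 - 4*(-3/10))] / 2
Discriminant = 841/100 + 6/5 = 961/100; sqrt = 31/10.
z = (29/10 +/- 31/10) / 2 => z = 3 or z = -1/10.
|p1| = 3, |p2| = 1/10.
For BIBO stability, all poles must lie inside the unit circle (|p| < 1).
System is UNSTABLE since at least one |p| >= 1.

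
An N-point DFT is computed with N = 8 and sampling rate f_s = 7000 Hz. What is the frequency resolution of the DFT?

DFT frequency resolution = f_s / N
= 7000 / 8 = 875 Hz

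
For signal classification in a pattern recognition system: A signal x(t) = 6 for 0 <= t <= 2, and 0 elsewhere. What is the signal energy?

Energy = integral of |x(t)|^2 dt over the signal duration
= 6^2 * 2 = 36 * 2 = 72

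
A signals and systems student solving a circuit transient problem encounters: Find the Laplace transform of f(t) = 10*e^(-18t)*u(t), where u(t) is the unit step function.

Standard Laplace transform pair:
e^(-at)*u(t) <-> 1/(s+a)
With a = 18: L{10*e^(-18t)*u(t)} = 10/(s+18), ROC: Re(s) > -18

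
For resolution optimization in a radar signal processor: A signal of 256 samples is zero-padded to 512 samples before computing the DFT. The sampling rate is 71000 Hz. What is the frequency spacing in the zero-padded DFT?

Original DFT: N = 256, resolution = f_s/N = 71000/256 = 8875/32 Hz
Zero-padded DFT: N = 512, resolution = f_s/N = 71000/512 = 8875/64 Hz
Zero-padding interpolates the spectrum (finer frequency grid)
but does NOT improve the true spectral resolution (ability to resolve close frequencies).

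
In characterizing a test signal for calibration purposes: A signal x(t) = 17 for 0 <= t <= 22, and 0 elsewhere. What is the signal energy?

Energy = integral of |x(t)|^2 dt over the signal duration
= 17^2 * 22 = 289 * 22 = 6358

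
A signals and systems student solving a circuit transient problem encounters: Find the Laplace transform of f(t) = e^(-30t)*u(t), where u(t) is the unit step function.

Standard Laplace transform pair:
e^(-at)*u(t) <-> 1/(s+a)
With a = 30: L{e^(-30t)*u(t)} = 1/(s+30), ROC: Re(s) > -30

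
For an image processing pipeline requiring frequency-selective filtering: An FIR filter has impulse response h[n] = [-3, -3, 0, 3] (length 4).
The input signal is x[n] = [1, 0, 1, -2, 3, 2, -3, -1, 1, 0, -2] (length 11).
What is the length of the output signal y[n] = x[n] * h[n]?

For linear convolution, the output length is:
len(y) = len(x) + len(h) - 1 = 11 + 4 - 1 = 14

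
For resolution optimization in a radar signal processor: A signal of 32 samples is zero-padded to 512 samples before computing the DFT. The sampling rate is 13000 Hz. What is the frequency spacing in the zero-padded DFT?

Original DFT: N = 32, resolution = f_s/N = 13000/32 = 1625/4 Hz
Zero-padded DFT: N = 512, resolution = f_s/N = 13000/512 = 1625/64 Hz
Zero-padding interpolates the spectrum (finer frequency grid)
but does NOT improve the true spectral resolution (ability to resolve close frequencies).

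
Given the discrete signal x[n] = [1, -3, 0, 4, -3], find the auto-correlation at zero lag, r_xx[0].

The auto-correlation at zero lag r_xx[0] equals the signal energy.
r_xx[0] = sum of x[n]^2 = 1^2 + (-3)^2 + 0^2 + 4^2 + (-3)^2
= 1 + 9 + 0 + 16 + 9 = 35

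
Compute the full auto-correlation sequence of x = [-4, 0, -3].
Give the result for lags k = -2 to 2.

r_xx[k] = sum_m x[m]*x[m+k], indexed from 0, for k = -2 to 2:
  r_xx[-2] = x[2]*x[0] = 12
  r_xx[-1] = x[1]*x[0] + x[2]*x[1] = 0
  r_xx[0] = x[0]*x[0] + x[1]*x[1] + x[2]*x[2] = 25
  r_xx[1] = x[0]*x[1] + x[1]*x[2] = 0
  r_xx[2] = x[0]*x[2] = 12
r_xx = [12, 0, 25, 0, 12]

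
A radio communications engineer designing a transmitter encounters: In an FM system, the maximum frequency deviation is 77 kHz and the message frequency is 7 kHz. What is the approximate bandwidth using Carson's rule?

Carson's rule: BW = 2*(delta_f + f_m)
= 2*(77 + 7) kHz = 168 kHz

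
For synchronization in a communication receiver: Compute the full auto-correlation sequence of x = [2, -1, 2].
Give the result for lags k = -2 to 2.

r_xx[k] = sum_m x[m]*x[m+k], indexed from 0, for k = -2 to 2:
  r_xx[-2] = x[2]*x[0] = 4
  r_xx[-1] = x[1]*x[0] + x[2]*x[1] = -4
  r_xx[0] = x[0]*x[0] + x[1]*x[1] + x[2]*x[2] = 9
  r_xx[1] = x[0]*x[1] + x[1]*x[2] = -4
  r_xx[2] = x[0]*x[2] = 4
r_xx = [4, -4, 9, -4, 4]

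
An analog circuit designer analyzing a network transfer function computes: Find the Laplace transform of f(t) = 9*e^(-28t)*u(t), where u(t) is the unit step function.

Standard Laplace transform pair:
e^(-at)*u(t) <-> 1/(s+a)
With a = 28: L{9*e^(-28t)*u(t)} = 9/(s+28), ROC: Re(s) > -28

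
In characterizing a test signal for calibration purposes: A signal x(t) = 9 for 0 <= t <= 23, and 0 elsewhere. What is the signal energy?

Energy = integral of |x(t)|^2 dt over the signal duration
= 9^2 * 23 = 81 * 23 = 1863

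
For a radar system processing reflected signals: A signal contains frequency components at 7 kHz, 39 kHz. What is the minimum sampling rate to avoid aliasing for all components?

The highest frequency component is f_max = 39 kHz.
Nyquist rate = 2 * f_max = 2 * 39 kHz = 78 kHz.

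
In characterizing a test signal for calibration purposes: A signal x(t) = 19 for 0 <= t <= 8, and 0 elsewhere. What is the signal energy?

Energy = integral of |x(t)|^2 dt over the signal duration
= 19^2 * 8 = 361 * 8 = 2888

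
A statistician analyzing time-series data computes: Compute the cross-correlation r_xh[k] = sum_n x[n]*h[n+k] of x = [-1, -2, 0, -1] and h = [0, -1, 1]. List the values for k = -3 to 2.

Both sequences indexed from 0 and zero outside their support.
Lags with overlap: k = -3 to 2.
  r_xh[-3] = x[3]*h[0] = 0
  r_xh[-2] = x[2]*h[0] + x[3]*h[1] = 1
  r_xh[-1] = x[1]*h[0] + x[2]*h[1] + x[3]*h[2] = -1
  r_xh[0] = x[0]*h[0] + x[1]*h[1] + x[2]*h[2] = 2
  r_xh[1] = x[0]*h[1] + x[1]*h[2] = -1
  r_xh[2] = x[0]*h[2] = -1
r_xh = [0, 1, -1, 2, -1, -1] (for k = -3, ..., 2)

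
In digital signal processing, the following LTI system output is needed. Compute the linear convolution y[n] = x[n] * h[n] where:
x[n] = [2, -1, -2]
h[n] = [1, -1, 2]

y[n] = sum_k x[k]*h[n-k]. Output length = len(x) + len(h) - 1 = 3 + 3 - 1 = 5.
y[0] = 2*1 = 2
y[1] = -1*1 + 2*-1 = -3
y[2] = -2*1 + -1*-1 + 2*2 = 3
y[3] = -2*-1 + -1*2 = 0
y[4] = -2*2 = -4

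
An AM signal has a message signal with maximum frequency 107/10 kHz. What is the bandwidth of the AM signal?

In AM (double-sideband), the bandwidth is twice the message frequency.
BW = 2 * f_m = 2 * 107/10 kHz = 107/5 kHz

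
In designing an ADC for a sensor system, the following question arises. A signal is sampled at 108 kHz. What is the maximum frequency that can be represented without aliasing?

The maximum frequency that can be represented without aliasing
is the Nyquist frequency: f_max = f_s / 2 = 108 kHz / 2 = 54 kHz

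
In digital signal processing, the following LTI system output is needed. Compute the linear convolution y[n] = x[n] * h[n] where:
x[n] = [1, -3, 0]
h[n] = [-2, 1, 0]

y[n] = sum_k x[k]*h[n-k]. Output length = len(x) + len(h) - 1 = 3 + 3 - 1 = 5.
y[0] = 1*-2 = -2
y[1] = -3*-2 + 1*1 = 7
y[2] = 0*-2 + -3*1 + 1*0 = -3
y[3] = 0*1 + -3*0 = 0
y[4] = 0*0 = 0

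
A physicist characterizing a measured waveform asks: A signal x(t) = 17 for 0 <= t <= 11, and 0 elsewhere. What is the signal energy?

Energy = integral of |x(t)|^2 dt over the signal duration
= 17^2 * 11 = 289 * 11 = 3179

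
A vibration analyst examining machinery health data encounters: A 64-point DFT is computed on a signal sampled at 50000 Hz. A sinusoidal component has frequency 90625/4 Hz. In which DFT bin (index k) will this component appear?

DFT frequency resolution = f_s/N = 50000/64 = 3125/4 Hz
Bin index k = f_signal / resolution = 90625/4 / 3125/4 = 29
The signal frequency 90625/4 Hz falls in DFT bin k = 29.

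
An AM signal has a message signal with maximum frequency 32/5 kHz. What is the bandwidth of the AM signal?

In AM (double-sideband), the bandwidth is twice the message frequency.
BW = 2 * f_m = 2 * 32/5 kHz = 64/5 kHz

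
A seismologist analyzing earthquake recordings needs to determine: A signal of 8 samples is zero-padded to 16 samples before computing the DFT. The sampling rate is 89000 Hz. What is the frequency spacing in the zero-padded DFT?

Original DFT: N = 8, resolution = f_s/N = 89000/8 = 11125 Hz
Zero-padded DFT: N = 16, resolution = f_s/N = 89000/16 = 11125/2 Hz
Zero-padding interpolates the spectrum (finer frequency grid)
but does NOT improve the true spectral resolution (ability to resolve close frequencies).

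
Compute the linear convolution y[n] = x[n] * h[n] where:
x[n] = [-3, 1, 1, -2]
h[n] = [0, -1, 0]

y[n] = sum_k x[k]*h[n-k]. Output length = len(x) + len(h) - 1 = 4 + 3 - 1 = 6.
y[0] = -3*0 = 0
y[1] = 1*0 + -3*-1 = 3
y[2] = 1*0 + 1*-1 + -3*0 = -1
y[3] = -2*0 + 1*-1 + 1*0 = -1
y[4] = -2*-1 + 1*0 = 2
y[5] = -2*0 = 0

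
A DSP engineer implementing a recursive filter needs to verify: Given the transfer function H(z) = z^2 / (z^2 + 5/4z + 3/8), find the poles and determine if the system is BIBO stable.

Poles are roots of the denominator: z^2 + 5/4z + 3/8 = 0.
Quadratic formula: z = [-(5/4) +/- sqrt((5/4)^2 - 4*(3/8))] / 2
Discriminant = 25/16 - 3/2 = 1/16; sqrt = 1/4.
z = (-5/4 +/- 1/4) / 2 => z = -1/2 or z = -3/4.
|p1| = 1/2, |p2| = 3/4.
For BIBO stability, all poles must lie inside the unit circle (|p| < 1).
System is STABLE since both |p| < 1.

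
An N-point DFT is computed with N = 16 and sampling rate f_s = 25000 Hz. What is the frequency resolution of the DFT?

DFT frequency resolution = f_s / N
= 25000 / 16 = 3125/2 Hz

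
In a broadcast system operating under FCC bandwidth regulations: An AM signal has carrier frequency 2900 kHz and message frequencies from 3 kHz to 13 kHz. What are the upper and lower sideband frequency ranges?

Upper sideband (USB) = fc + [fm_low, fm_high] = 2900 + [3, 13] = [2903, 2913] kHz
Lower sideband (LSB) = fc - [fm_high, fm_low] = 2900 - [13, 3] = [2887, 2897] kHz
Total occupied spectrum: 2887 kHz to 2913 kHz (plus carrier at 2900 kHz)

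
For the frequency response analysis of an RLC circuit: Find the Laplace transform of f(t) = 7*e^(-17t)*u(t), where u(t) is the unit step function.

Standard Laplace transform pair:
e^(-at)*u(t) <-> 1/(s+a)
With a = 17: L{7*e^(-17t)*u(t)} = 7/(s+17), ROC: Re(s) > -17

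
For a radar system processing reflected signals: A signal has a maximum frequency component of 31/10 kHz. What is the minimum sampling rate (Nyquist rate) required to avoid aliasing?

By the Nyquist-Shannon sampling theorem,
the minimum sampling rate (Nyquist rate) must be at least 2 * f_max.
Nyquist rate = 2 * 31/10 kHz = 31/5 kHz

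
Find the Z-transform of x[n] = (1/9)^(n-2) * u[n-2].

Time-shifting property: if X(z) = Z{x[n]}, then Z{x[n-d]} = z^(-d) * X(z)
X(z) = z/(z - 1/9) for x[n] = (1/9)^n * u[n]
Z{x[n-2]} = z^(-2) * z/(z - 1/9) = z^(-1)/(z - 1/9)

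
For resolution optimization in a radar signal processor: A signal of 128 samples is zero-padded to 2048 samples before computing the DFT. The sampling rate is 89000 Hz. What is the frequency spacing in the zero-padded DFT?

Original DFT: N = 128, resolution = f_s/N = 89000/128 = 11125/16 Hz
Zero-padded DFT: N = 2048, resolution = f_s/N = 89000/2048 = 11125/256 Hz
Zero-padding interpolates the spectrum (finer frequency grid)
but does NOT improve the true spectral resolution (ability to resolve close frequencies).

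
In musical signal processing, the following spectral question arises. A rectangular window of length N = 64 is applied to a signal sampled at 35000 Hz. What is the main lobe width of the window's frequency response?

For a rectangular window of length N,
the main lobe width in frequency is 2*f_s/N.
= 2*35000/64 = 4375/4 Hz
This determines the minimum frequency separation for resolving two sinusoids.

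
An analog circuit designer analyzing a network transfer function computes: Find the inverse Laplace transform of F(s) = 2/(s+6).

Standard pair: k/(s+a) <-> k*e^(-at)*u(t)
With k=2, a=6: f(t) = 2*e^(-6t)*u(t)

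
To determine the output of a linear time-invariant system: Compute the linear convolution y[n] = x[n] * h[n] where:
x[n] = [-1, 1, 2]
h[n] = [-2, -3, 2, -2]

y[n] = sum_k x[k]*h[n-k]. Output length = len(x) + len(h) - 1 = 3 + 4 - 1 = 6.
y[0] = -1*-2 = 2
y[1] = 1*-2 + -1*-3 = 1
y[2] = 2*-2 + 1*-3 + -1*2 = -9
y[3] = 2*-3 + 1*2 + -1*-2 = -2
y[4] = 2*2 + 1*-2 = 2
y[5] = 2*-2 = -4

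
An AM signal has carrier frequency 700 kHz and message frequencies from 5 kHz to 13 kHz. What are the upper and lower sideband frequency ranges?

Upper sideband (USB) = fc + [fm_low, fm_high] = 700 + [5, 13] = [705, 713] kHz
Lower sideband (LSB) = fc - [fm_high, fm_low] = 700 - [13, 5] = [687, 695] kHz
Total occupied spectrum: 687 kHz to 713 kHz (plus carrier at 700 kHz)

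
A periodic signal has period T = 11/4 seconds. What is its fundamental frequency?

The fundamental frequency is the reciprocal of the period.
f = 1/T = 1/(11/4) = 4/11 Hz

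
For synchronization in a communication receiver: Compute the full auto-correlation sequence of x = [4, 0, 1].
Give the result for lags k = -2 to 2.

r_xx[k] = sum_m x[m]*x[m+k], indexed from 0, for k = -2 to 2:
  r_xx[-2] = x[2]*x[0] = 4
  r_xx[-1] = x[1]*x[0] + x[2]*x[1] = 0
  r_xx[0] = x[0]*x[0] + x[1]*x[1] + x[2]*x[2] = 17
  r_xx[1] = x[0]*x[1] + x[1]*x[2] = 0
  r_xx[2] = x[0]*x[2] = 4
r_xx = [4, 0, 17, 0, 4]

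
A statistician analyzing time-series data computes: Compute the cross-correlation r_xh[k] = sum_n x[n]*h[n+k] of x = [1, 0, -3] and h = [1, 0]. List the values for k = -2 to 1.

Both sequences indexed from 0 and zero outside their support.
Lags with overlap: k = -2 to 1.
  r_xh[-2] = x[2]*h[0] = -3
  r_xh[-1] = x[1]*h[0] + x[2]*h[1] = 0
  r_xh[0] = x[0]*h[0] + x[1]*h[1] = 1
  r_xh[1] = x[0]*h[1] = 0
r_xh = [-3, 0, 1, 0] (for k = -2, ..., 1)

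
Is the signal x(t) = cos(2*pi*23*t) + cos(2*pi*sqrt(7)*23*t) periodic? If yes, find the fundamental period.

f1 = 23 Hz, f2 = 23*sqrt(7) Hz
Ratio f2/f1 = sqrt(7), which is irrational.
Since the frequency ratio is irrational, no common period exists.
The signal is not periodic.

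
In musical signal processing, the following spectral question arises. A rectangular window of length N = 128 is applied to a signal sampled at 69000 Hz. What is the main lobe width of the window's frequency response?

For a rectangular window of length N,
the main lobe width in frequency is 2*f_s/N.
= 2*69000/128 = 8625/8 Hz
This determines the minimum frequency separation for resolving two sinusoids.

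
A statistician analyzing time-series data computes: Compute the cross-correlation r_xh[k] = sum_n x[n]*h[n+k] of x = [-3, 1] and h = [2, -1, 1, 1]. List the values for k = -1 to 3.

Both sequences indexed from 0 and zero outside their support.
Lags with overlap: k = -1 to 3.
  r_xh[-1] = x[1]*h[0] = 2
  r_xh[0] = x[0]*h[0] + x[1]*h[1] = -7
  r_xh[1] = x[0]*h[1] + x[1]*h[2] = 4
  r_xh[2] = x[0]*h[2] + x[1]*h[3] = -2
  r_xh[3] = x[0]*h[3] = -3
r_xh = [2, -7, 4, -2, -3] (for k = -1, ..., 3)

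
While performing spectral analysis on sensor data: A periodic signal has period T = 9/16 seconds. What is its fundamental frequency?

The fundamental frequency is the reciprocal of the period.
f = 1/T = 1/(9/16) = 16/9 Hz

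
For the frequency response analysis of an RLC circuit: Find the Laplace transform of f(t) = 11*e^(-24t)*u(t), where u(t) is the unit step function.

Standard Laplace transform pair:
e^(-at)*u(t) <-> 1/(s+a)
With a = 24: L{11*e^(-24t)*u(t)} = 11/(s+24), ROC: Re(s) > -24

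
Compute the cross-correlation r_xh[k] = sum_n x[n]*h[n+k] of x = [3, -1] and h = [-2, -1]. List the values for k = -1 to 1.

Both sequences indexed from 0 and zero outside their support.
Lags with overlap: k = -1 to 1.
  r_xh[-1] = x[1]*h[0] = 2
  r_xh[0] = x[0]*h[0] + x[1]*h[1] = -5
  r_xh[1] = x[0]*h[1] = -3
r_xh = [2, -5, -3] (for k = -1, ..., 1)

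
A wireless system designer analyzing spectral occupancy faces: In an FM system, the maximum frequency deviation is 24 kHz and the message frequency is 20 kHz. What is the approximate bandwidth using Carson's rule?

Carson's rule: BW = 2*(delta_f + f_m)
= 2*(24 + 20) kHz = 88 kHz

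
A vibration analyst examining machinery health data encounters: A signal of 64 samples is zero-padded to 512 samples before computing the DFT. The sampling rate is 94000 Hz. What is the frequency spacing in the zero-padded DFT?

Original DFT: N = 64, resolution = f_s/N = 94000/64 = 5875/4 Hz
Zero-padded DFT: N = 512, resolution = f_s/N = 94000/512 = 5875/32 Hz
Zero-padding interpolates the spectrum (finer frequency grid)
but does NOT improve the true spectral resolution (ability to resolve close frequencies).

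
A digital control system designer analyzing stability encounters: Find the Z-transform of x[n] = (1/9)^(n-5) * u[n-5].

Time-shifting property: if X(z) = Z{x[n]}, then Z{x[n-d]} = z^(-d) * X(z)
X(z) = z/(z - 1/9) for x[n] = (1/9)^n * u[n]
Z{x[n-5]} = z^(-5) * z/(z - 1/9) = z^(-4)/(z - 1/9)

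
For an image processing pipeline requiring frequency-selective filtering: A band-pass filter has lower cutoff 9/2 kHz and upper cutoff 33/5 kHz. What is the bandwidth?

Bandwidth = f_high - f_low
= 33/5 kHz - 9/2 kHz = 21/10 kHz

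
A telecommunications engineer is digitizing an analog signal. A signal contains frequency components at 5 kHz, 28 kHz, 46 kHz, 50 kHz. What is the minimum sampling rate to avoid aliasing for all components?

The highest frequency component is f_max = 50 kHz.
Nyquist rate = 2 * f_max = 2 * 50 kHz = 100 kHz.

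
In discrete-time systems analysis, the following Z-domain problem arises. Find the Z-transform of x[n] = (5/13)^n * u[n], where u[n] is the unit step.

The Z-transform of a^n * u[n] is z/(z-a) for |z| > |a|.
Here a = 5/13, so X(z) = z/(z - (5/13)) = 13z/(13z - 5)
ROC: |z| > 5/13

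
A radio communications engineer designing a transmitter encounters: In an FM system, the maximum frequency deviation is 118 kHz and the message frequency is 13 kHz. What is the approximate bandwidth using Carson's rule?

Carson's rule: BW = 2*(delta_f + f_m)
= 2*(118 + 13) kHz = 262 kHz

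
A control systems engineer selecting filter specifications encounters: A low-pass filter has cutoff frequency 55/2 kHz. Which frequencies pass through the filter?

A low-pass filter passes all frequencies below the cutoff frequency 55/2 kHz and attenuates higher frequencies.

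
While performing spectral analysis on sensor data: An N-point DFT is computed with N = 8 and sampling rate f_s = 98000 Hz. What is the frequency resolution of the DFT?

DFT frequency resolution = f_s / N
= 98000 / 8 = 12250 Hz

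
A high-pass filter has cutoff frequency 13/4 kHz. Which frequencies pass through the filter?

A high-pass filter passes all frequencies above the cutoff frequency 13/4 kHz and attenuates lower frequencies.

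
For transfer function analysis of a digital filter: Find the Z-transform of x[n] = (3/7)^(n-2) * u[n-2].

Time-shifting property: if X(z) = Z{x[n]}, then Z{x[n-d]} = z^(-d) * X(z)
X(z) = z/(z - 3/7) for x[n] = (3/7)^n * u[n]
Z{x[n-2]} = z^(-2) * z/(z - 3/7) = z^(-1)/(z - 3/7)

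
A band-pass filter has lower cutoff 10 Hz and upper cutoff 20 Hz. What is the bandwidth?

Bandwidth = f_high - f_low
= 20 Hz - 10 Hz = 10 Hz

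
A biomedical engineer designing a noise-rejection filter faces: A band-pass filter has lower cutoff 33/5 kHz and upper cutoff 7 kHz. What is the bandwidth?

Bandwidth = f_high - f_low
= 7 kHz - 33/5 kHz = 2/5 kHz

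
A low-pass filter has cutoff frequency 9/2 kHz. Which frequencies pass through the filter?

A low-pass filter passes all frequencies below the cutoff frequency 9/2 kHz and attenuates higher frequencies.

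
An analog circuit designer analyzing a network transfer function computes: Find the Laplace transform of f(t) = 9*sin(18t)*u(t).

Standard pair: sin(wt)*u(t) <-> w/(s^2+w^2)
With w = 18: L{9*sin(18t)*u(t)} = 162/(s^2+324)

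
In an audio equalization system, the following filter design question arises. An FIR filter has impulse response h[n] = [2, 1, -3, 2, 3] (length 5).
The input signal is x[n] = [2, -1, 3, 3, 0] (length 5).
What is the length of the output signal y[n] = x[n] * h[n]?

For linear convolution, the output length is:
len(y) = len(x) + len(h) - 1 = 5 + 5 - 1 = 9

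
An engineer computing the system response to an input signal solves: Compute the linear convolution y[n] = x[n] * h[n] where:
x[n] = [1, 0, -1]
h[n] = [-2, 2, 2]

y[n] = sum_k x[k]*h[n-k]. Output length = len(x) + len(h) - 1 = 3 + 3 - 1 = 5.
y[0] = 1*-2 = -2
y[1] = 0*-2 + 1*2 = 2
y[2] = -1*-2 + 0*2 + 1*2 = 4
y[3] = -1*2 + 0*2 = -2
y[4] = -1*2 = -2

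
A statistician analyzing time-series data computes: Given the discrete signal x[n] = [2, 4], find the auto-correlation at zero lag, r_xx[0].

The auto-correlation at zero lag r_xx[0] equals the signal energy.
r_xx[0] = sum of x[n]^2 = 2^2 + 4^2
= 4 + 16 = 20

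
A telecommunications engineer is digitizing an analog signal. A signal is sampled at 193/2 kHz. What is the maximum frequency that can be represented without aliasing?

The maximum frequency that can be represented without aliasing
is the Nyquist frequency: f_max = f_s / 2 = 193/2 kHz / 2 = 193/4 kHz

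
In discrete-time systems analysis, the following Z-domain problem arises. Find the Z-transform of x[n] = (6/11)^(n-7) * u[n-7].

Time-shifting property: if X(z) = Z{x[n]}, then Z{x[n-d]} = z^(-d) * X(z)
X(z) = z/(z - 6/11) for x[n] = (6/11)^n * u[n]
Z{x[n-7]} = z^(-7) * z/(z - 6/11) = z^(-6)/(z - 6/11)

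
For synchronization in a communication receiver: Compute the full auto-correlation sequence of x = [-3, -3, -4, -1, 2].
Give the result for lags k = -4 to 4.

r_xx[k] = sum_m x[m]*x[m+k], indexed from 0, for k = -4 to 4:
  r_xx[-4] = x[4]*x[0] = -6
  r_xx[-3] = x[3]*x[0] + x[4]*x[1] = -3
  r_xx[-2] = x[2]*x[0] + x[3]*x[1] + x[4]*x[2] = 7
  r_xx[-1] = x[1]*x[0] + x[2]*x[1] + x[3]*x[2] + x[4]*x[3] = 23
  r_xx[0] = x[0]*x[0] + x[1]*x[1] + x[2]*x[2] + x[3]*x[3] + x[4]*x[4] = 39
  r_xx[1] = x[0]*x[1] + x[1]*x[2] + x[2]*x[3] + x[3]*x[4] = 23
  r_xx[2] = x[0]*x[2] + x[1]*x[3] + x[2]*x[4] = 7
  r_xx[3] = x[0]*x[3] + x[1]*x[4] = -3
  r_xx[4] = x[0]*x[4] = -6
r_xx = [-6, -3, 7, 23, 39, 23, 7, -3, -6]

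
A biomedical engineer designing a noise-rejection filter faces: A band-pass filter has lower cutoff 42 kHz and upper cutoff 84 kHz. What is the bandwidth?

Bandwidth = f_high - f_low
= 84 kHz - 42 kHz = 42 kHz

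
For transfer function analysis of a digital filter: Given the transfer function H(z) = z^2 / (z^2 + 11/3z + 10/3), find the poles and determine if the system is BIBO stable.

Poles are roots of the denominator: z^2 + 11/3z + 10/3 = 0.
Quadratic formula: z = [-(11/3) +/- sqrt((11/3)^2 - 4*(10/3))] / 2
Discriminant = 121/9 - 40/3 = 1/9; sqrt = 1/3.
z = (-11/3 +/- 1/3) / 2 => z = -5/3 or z = -2.
|p1| = 2, |p2| = 5/3.
For BIBO stability, all poles must lie inside the unit circle (|p| < 1).
System is UNSTABLE since at least one |p| >= 1.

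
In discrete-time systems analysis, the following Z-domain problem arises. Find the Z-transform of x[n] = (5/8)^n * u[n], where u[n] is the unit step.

The Z-transform of a^n * u[n] is z/(z-a) for |z| > |a|.
Here a = 5/8, so X(z) = z/(z - (5/8)) = 8z/(8z - 5)
ROC: |z| > 5/8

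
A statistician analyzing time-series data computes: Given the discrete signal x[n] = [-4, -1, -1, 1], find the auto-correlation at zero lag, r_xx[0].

The auto-correlation at zero lag r_xx[0] equals the signal energy.
r_xx[0] = sum of x[n]^2 = (-4)^2 + (-1)^2 + (-1)^2 + 1^2
= 16 + 1 + 1 + 1 = 19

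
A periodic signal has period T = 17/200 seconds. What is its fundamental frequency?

The fundamental frequency is the reciprocal of the period.
f = 1/T = 1/(17/200) = 200/17 Hz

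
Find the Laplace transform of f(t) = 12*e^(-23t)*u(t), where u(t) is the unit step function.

Standard Laplace transform pair:
e^(-at)*u(t) <-> 1/(s+a)
With a = 23: L{12*e^(-23t)*u(t)} = 12/(s+23), ROC: Re(s) > -23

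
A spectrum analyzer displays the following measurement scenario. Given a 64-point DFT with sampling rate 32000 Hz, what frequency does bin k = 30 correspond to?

The frequency of DFT bin k is: f_k = k * f_s / N
f_30 = 30 * 32000 / 64 = 15000 Hz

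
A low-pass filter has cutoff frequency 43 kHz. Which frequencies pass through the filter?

A low-pass filter passes all frequencies below the cutoff frequency 43 kHz and attenuates higher frequencies.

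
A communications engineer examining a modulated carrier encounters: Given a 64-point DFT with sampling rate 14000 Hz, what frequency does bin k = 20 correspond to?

The frequency of DFT bin k is: f_k = k * f_s / N
f_20 = 20 * 14000 / 64 = 4375 Hz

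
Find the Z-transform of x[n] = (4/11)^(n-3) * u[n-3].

Time-shifting property: if X(z) = Z{x[n]}, then Z{x[n-d]} = z^(-d) * X(z)
X(z) = z/(z - 4/11) for x[n] = (4/11)^n * u[n]
Z{x[n-3]} = z^(-3) * z/(z - 4/11) = z^(-2)/(z - 4/11)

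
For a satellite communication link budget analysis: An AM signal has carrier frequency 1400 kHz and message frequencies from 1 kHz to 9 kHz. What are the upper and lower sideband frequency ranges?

Upper sideband (USB) = fc + [fm_low, fm_high] = 1400 + [1, 9] = [1401, 1409] kHz
Lower sideband (LSB) = fc - [fm_high, fm_low] = 1400 - [9, 1] = [1391, 1399] kHz
Total occupied spectrum: 1391 kHz to 1409 kHz (plus carrier at 1400 kHz)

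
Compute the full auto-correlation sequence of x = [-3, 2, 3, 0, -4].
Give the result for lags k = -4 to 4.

r_xx[k] = sum_m x[m]*x[m+k], indexed from 0, for k = -4 to 4:
  r_xx[-4] = x[4]*x[0] = 12
  r_xx[-3] = x[3]*x[0] + x[4]*x[1] = -8
  r_xx[-2] = x[2]*x[0] + x[3]*x[1] + x[4]*x[2] = -21
  r_xx[-1] = x[1]*x[0] + x[2]*x[1] + x[3]*x[2] + x[4]*x[3] = 0
  r_xx[0] = x[0]*x[0] + x[1]*x[1] + x[2]*x[2] + x[3]*x[3] + x[4]*x[4] = 38
  r_xx[1] = x[0]*x[1] + x[1]*x[2] + x[2]*x[3] + x[3]*x[4] = 0
  r_xx[2] = x[0]*x[2] + x[1]*x[3] + x[2]*x[4] = -21
  r_xx[3] = x[0]*x[3] + x[1]*x[4] = -8
  r_xx[4] = x[0]*x[4] = 12
r_xx = [12, -8, -21, 0, 38, 0, -21, -8, 12]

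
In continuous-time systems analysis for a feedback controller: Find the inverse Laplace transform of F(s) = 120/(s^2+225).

Standard pair: w/(s^2+w^2) <-> sin(wt)*u(t)
Recognize w^2 = 225, so w = 15; numerator 120 = 8*15.
f(t) = 8*sin(15t)*u(t)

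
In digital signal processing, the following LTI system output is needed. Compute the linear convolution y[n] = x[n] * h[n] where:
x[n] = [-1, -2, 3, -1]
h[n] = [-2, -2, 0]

y[n] = sum_k x[k]*h[n-k]. Output length = len(x) + len(h) - 1 = 4 + 3 - 1 = 6.
y[0] = -1*-2 = 2
y[1] = -2*-2 + -1*-2 = 6
y[2] = 3*-2 + -2*-2 + -1*0 = -2
y[3] = -1*-2 + 3*-2 + -2*0 = -4
y[4] = -1*-2 + 3*0 = 2
y[5] = -1*0 = 0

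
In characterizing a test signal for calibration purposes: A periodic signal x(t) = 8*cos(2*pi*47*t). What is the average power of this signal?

Average power of A*cos(wt) is A^2/2.
P = 8^2 / 2 = 64/2 = 32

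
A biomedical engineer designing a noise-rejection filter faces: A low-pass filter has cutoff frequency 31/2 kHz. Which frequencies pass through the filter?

A low-pass filter passes all frequencies below the cutoff frequency 31/2 kHz and attenuates higher frequencies.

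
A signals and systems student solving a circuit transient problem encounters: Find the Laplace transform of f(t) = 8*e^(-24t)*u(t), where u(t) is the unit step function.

Standard Laplace transform pair:
e^(-at)*u(t) <-> 1/(s+a)
With a = 24: L{8*e^(-24t)*u(t)} = 8/(s+24), ROC: Re(s) > -24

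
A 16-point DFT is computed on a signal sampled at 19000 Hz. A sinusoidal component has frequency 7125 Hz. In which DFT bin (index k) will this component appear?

DFT frequency resolution = f_s/N = 19000/16 = 2375/2 Hz
Bin index k = f_signal / resolution = 7125 / 2375/2 = 6
The signal frequency 7125 Hz falls in DFT bin k = 6.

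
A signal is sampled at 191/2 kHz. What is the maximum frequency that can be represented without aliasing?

The maximum frequency that can be represented without aliasing
is the Nyquist frequency: f_max = f_s / 2 = 191/2 kHz / 2 = 191/4 kHz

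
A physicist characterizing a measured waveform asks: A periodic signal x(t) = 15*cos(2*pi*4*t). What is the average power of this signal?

Average power of A*cos(wt) is A^2/2.
P = 15^2 / 2 = 225/2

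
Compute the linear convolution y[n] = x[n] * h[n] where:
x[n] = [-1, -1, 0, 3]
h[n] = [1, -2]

y[n] = sum_k x[k]*h[n-k]. Output length = len(x) + len(h) - 1 = 4 + 2 - 1 = 5.
y[0] = -1*1 = -1
y[1] = -1*1 + -1*-2 = 1
y[2] = 0*1 + -1*-2 = 2
y[3] = 3*1 + 0*-2 = 3
y[4] = 3*-2 = -6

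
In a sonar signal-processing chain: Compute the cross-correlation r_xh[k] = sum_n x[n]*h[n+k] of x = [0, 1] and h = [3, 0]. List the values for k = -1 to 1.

Both sequences indexed from 0 and zero outside their support.
Lags with overlap: k = -1 to 1.
  r_xh[-1] = x[1]*h[0] = 3
  r_xh[0] = x[0]*h[0] + x[1]*h[1] = 0
  r_xh[1] = x[0]*h[1] = 0
r_xh = [3, 0, 0] (for k = -1, ..., 1)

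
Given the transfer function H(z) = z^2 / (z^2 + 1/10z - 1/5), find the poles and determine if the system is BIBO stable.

Poles are roots of the denominator: z^2 + 1/10z - 1/5 = 0.
Quadratic formula: z = [-(1/10) +/- sqrt((1/10)^2 - 4*(-1/5))] / 2
Discriminant = 1/100 + 4/5 = 81/100; sqrt = 9/10.
z = (-1/10 +/- 9/10) / 2 => z = 2/5 or z = -1/2.
|p1| = 2/5, |p2| = 1/2.
For BIBO stability, all poles must lie inside the unit circle (|p| < 1).
System is STABLE since both |p| < 1.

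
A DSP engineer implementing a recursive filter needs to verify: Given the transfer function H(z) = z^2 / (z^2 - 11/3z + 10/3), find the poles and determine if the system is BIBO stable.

Poles are roots of the denominator: z^2 - 11/3z + 10/3 = 0.
Quadratic formula: z = [-(-11/3) +/- sqrt((-11/3)^2 - 4*(10/3))] / 2
Discriminant = 121/9 - 40/3 = 1/9; sqrt = 1/3.
z = (11/3 +/- 1/3) / 2 => z = 2 or z = 5/3.
|p1| = 5/3, |p2| = 2.
For BIBO stability, all poles must lie inside the unit circle (|p| < 1).
System is UNSTABLE since at least one |p| >= 1.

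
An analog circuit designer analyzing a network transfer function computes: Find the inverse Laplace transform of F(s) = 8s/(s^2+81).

Standard pair: s/(s^2+w^2) <-> cos(wt)*u(t)
With k=8, w=9: f(t) = 8*cos(9t)*u(t)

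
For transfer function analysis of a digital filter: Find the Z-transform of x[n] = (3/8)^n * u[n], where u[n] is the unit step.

The Z-transform of a^n * u[n] is z/(z-a) for |z| > |a|.
Here a = 3/8, so X(z) = z/(z - (3/8)) = 8z/(8z - 3)
ROC: |z| > 3/8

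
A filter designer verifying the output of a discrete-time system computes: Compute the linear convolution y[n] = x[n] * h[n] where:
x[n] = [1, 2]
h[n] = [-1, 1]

y[n] = sum_k x[k]*h[n-k]. Output length = len(x) + len(h) - 1 = 2 + 2 - 1 = 3.
y[0] = 1*-1 = -1
y[1] = 2*-1 + 1*1 = -1
y[2] = 2*1 = 2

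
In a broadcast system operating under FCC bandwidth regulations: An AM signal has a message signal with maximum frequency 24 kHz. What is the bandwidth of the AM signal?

In AM (double-sideband), the bandwidth is twice the message frequency.
BW = 2 * f_m = 2 * 24 kHz = 48 kHz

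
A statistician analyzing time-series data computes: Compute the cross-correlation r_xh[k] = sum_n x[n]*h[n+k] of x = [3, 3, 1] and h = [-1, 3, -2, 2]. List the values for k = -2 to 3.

Both sequences indexed from 0 and zero outside their support.
Lags with overlap: k = -2 to 3.
  r_xh[-2] = x[2]*h[0] = -1
  r_xh[-1] = x[1]*h[0] + x[2]*h[1] = 0
  r_xh[0] = x[0]*h[0] + x[1]*h[1] + x[2]*h[2] = 4
  r_xh[1] = x[0]*h[1] + x[1]*h[2] + x[2]*h[3] = 5
  r_xh[2] = x[0]*h[2] + x[1]*h[3] = 0
  r_xh[3] = x[0]*h[3] = 6
r_xh = [-1, 0, 4, 5, 0, 6] (for k = -2, ..., 3)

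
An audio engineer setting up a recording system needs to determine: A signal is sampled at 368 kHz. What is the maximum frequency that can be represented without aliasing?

The maximum frequency that can be represented without aliasing
is the Nyquist frequency: f_max = f_s / 2 = 368 kHz / 2 = 184 kHz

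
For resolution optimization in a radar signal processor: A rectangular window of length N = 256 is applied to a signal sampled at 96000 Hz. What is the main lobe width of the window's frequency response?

For a rectangular window of length N,
the main lobe width in frequency is 2*f_s/N.
= 2*96000/256 = 750 Hz
This determines the minimum frequency separation for resolving two sinusoids.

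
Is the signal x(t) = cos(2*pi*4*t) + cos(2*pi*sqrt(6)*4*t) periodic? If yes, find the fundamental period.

f1 = 4 Hz, f2 = 4*sqrt(6) Hz
Ratio f2/f1 = sqrt(6), which is irrational.
Since the frequency ratio is irrational, no common period exists.
The signal is not periodic.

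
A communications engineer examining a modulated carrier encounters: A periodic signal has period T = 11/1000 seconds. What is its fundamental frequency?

The fundamental frequency is the reciprocal of the period.
f = 1/T = 1/(11/1000) = 1000/11 Hz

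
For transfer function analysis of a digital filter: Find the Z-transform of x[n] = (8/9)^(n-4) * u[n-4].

Time-shifting property: if X(z) = Z{x[n]}, then Z{x[n-d]} = z^(-d) * X(z)
X(z) = z/(z - 8/9) for x[n] = (8/9)^n * u[n]
Z{x[n-4]} = z^(-4) * z/(z - 8/9) = z^(-3)/(z - 8/9)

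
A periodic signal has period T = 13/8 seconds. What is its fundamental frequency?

The fundamental frequency is the reciprocal of the period.
f = 1/T = 1/(13/8) = 8/13 Hz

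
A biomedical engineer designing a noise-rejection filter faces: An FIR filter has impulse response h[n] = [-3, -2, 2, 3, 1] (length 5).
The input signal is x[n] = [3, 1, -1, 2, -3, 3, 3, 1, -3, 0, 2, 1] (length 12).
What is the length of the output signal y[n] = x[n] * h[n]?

For linear convolution, the output length is:
len(y) = len(x) + len(h) - 1 = 12 + 5 - 1 = 16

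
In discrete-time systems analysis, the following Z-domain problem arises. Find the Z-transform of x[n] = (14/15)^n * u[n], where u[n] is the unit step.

The Z-transform of a^n * u[n] is z/(z-a) for |z| > |a|.
Here a = 14/15, so X(z) = z/(z - (14/15)) = 15z/(15z - 14)
ROC: |z| > 14/15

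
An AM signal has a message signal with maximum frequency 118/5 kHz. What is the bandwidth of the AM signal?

In AM (double-sideband), the bandwidth is twice the message frequency.
BW = 2 * f_m = 2 * 118/5 kHz = 236/5 kHz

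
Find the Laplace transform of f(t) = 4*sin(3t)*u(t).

Standard pair: sin(wt)*u(t) <-> w/(s^2+w^2)
With w = 3: L{4*sin(3t)*u(t)} = 12/(s^2+9)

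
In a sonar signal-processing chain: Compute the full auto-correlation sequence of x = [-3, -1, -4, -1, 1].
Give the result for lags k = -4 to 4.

r_xx[k] = sum_m x[m]*x[m+k], indexed from 0, for k = -4 to 4:
  r_xx[-4] = x[4]*x[0] = -3
  r_xx[-3] = x[3]*x[0] + x[4]*x[1] = 2
  r_xx[-2] = x[2]*x[0] + x[3]*x[1] + x[4]*x[2] = 9
  r_xx[-1] = x[1]*x[0] + x[2]*x[1] + x[3]*x[2] + x[4]*x[3] = 10
  r_xx[0] = x[0]*x[0] + x[1]*x[1] + x[2]*x[2] + x[3]*x[3] + x[4]*x[4] = 28
  r_xx[1] = x[0]*x[1] + x[1]*x[2] + x[2]*x[3] + x[3]*x[4] = 10
  r_xx[2] = x[0]*x[2] + x[1]*x[3] + x[2]*x[4] = 9
  r_xx[3] = x[0]*x[3] + x[1]*x[4] = 2
  r_xx[4] = x[0]*x[4] = -3
r_xx = [-3, 2, 9, 10, 28, 10, 9, 2, -3]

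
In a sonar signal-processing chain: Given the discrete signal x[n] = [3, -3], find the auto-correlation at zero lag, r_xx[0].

The auto-correlation at zero lag r_xx[0] equals the signal energy.
r_xx[0] = sum of x[n]^2 = 3^2 + (-3)^2
= 9 + 9 = 18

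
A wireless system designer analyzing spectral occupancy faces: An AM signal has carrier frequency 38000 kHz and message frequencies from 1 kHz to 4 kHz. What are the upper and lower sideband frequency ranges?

Upper sideband (USB) = fc + [fm_low, fm_high] = 38000 + [1, 4] = [38001, 38004] kHz
Lower sideband (LSB) = fc - [fm_high, fm_low] = 38000 - [4, 1] = [37996, 37999] kHz
Total occupied spectrum: 37996 kHz to 38004 kHz (plus carrier at 38000 kHz)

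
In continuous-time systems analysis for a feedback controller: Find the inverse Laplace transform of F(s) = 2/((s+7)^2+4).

Standard pair: w/((s+a)^2+w^2) <-> e^(-at)*sin(wt)*u(t)
With a=7, w=2: f(t) = e^(-7t)*sin(2t)*u(t)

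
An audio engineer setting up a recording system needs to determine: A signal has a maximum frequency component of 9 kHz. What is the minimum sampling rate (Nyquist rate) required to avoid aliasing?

By the Nyquist-Shannon sampling theorem,
the minimum sampling rate (Nyquist rate) must be at least 2 * f_max.
Nyquist rate = 2 * 9 kHz = 18 kHz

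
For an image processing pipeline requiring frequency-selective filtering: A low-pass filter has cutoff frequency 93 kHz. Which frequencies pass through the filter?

A low-pass filter passes all frequencies below the cutoff frequency 93 kHz and attenuates higher frequencies.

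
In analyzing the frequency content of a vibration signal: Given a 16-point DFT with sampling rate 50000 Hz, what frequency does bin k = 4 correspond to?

The frequency of DFT bin k is: f_k = k * f_s / N
f_4 = 4 * 50000 / 16 = 12500 Hz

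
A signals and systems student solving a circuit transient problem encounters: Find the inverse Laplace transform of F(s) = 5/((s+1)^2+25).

Standard pair: w/((s+a)^2+w^2) <-> e^(-at)*sin(wt)*u(t)
With a=1, w=5: f(t) = e^(-t)*sin(5t)*u(t)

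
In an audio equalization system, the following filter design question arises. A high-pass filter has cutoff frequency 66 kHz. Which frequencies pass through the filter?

A high-pass filter passes all frequencies above the cutoff frequency 66 kHz and attenuates lower frequencies.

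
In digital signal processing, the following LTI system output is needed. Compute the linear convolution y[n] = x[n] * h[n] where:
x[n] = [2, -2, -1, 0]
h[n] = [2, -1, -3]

y[n] = sum_k x[k]*h[n-k]. Output length = len(x) + len(h) - 1 = 4 + 3 - 1 = 6.
y[0] = 2*2 = 4
y[1] = -2*2 + 2*-1 = -6
y[2] = -1*2 + -2*-1 + 2*-3 = -6
y[3] = 0*2 + -1*-1 + -2*-3 = 7
y[4] = 0*-1 + -1*-3 = 3
y[5] = 0*-3 = 0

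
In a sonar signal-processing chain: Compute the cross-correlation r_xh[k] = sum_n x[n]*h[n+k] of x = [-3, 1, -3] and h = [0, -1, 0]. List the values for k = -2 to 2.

Both sequences indexed from 0 and zero outside their support.
Lags with overlap: k = -2 to 2.
  r_xh[-2] = x[2]*h[0] = 0
  r_xh[-1] = x[1]*h[0] + x[2]*h[1] = 3
  r_xh[0] = x[0]*h[0] + x[1]*h[1] + x[2]*h[2] = -1
  r_xh[1] = x[0]*h[1] + x[1]*h[2] = 3
  r_xh[2] = x[0]*h[2] = 0
r_xh = [0, 3, -1, 3, 0] (for k = -2, ..., 2)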